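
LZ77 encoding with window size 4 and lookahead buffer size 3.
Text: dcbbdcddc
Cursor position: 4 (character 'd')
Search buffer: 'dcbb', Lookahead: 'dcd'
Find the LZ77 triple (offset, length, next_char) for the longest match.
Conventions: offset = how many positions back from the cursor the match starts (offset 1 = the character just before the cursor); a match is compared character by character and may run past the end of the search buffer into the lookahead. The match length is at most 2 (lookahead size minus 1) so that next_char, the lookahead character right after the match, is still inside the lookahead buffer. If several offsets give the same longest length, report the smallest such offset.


Try each offset into the search buffer:
  offset=1 (pos 3, char 'b'): match length 0
  offset=2 (pos 2, char 'b'): match length 0
  offset=3 (pos 1, char 'c'): match length 0
  offset=4 (pos 0, char 'd'): match length 2
Longest match has length 2 at offset 4.
next_char = character at position 4 + 2 = 6 -> 'd'

Best match: offset=4, length=2 (matching 'dc' starting at position 0)
LZ77 triple: (4, 2, 'd')


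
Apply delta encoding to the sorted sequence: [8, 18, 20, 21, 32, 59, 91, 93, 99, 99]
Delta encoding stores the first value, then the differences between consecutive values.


First value: 8
Deltas:
  18 - 8 = 10
  20 - 18 = 2
  21 - 20 = 1
  32 - 21 = 11
  59 - 32 = 27
  91 - 59 = 32
  93 - 91 = 2
  99 - 93 = 6
  99 - 99 = 0


Delta encoded: [8, 10, 2, 1, 11, 27, 32, 2, 6, 0]


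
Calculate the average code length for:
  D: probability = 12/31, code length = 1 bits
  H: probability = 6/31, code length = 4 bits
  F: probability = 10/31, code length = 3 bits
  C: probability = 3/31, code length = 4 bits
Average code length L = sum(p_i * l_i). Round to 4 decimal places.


Weighted contributions p_i * l_i:
  D: (12/31) * 1 = 12/31
  H: (6/31) * 4 = 24/31
  F: (10/31) * 3 = 30/31
  C: (3/31) * 4 = 12/31
Sum = (12 + 24 + 30 + 12)/31 = 78/31

L = 78/31 = 2.5161 bits/symbol


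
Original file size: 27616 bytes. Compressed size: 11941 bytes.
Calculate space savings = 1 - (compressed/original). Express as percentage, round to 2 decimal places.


ratio = compressed/original = 11941/27616 = 0.432394
savings = 1 - ratio = 1 - 0.432394 = 0.567606
as a percentage: 0.567606 * 100 = 56.76%

Space savings = 1 - 11941/27616 = 56.76%


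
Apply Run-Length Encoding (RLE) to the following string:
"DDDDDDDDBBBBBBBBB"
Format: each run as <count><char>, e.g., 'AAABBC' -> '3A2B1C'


Scanning runs left to right:
  i=0: run of 'D' x 8 -> '8D'
  i=8: run of 'B' x 9 -> '9B'

RLE = 8D9B


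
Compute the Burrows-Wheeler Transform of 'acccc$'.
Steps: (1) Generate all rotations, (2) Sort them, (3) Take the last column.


Rotations (sorted):
  0: $acccc -> last char: c
  1: acccc$ -> last char: $
  2: c$accc -> last char: c
  3: cc$acc -> last char: c
  4: ccc$ac -> last char: c
  5: cccc$a -> last char: a


BWT = c$ccca


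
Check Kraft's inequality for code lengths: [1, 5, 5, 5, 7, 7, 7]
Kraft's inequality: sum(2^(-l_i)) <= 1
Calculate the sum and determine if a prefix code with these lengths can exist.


Sum = 2^(-1) + 2^(-5) + 2^(-5) + 2^(-5) + 2^(-7) + 2^(-7) + 2^(-7)
    = 0.5 + 0.03125 + 0.03125 + 0.03125 + 0.0078125 + 0.0078125 + 0.0078125
    = 79/128 = 0.6171875
Since 0.6171875 <= 1, Kraft's inequality IS satisfied.
A prefix code with these lengths CAN exist.

Kraft sum = 0.6171875. Satisfied.


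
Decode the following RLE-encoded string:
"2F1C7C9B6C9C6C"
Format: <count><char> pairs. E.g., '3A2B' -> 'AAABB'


Expanding each <count><char> pair:
  2F -> 'FF'
  1C -> 'C'
  7C -> 'CCCCCCC'
  9B -> 'BBBBBBBBB'
  6C -> 'CCCCCC'
  9C -> 'CCCCCCCCC'
  6C -> 'CCCCCC'

Decoded = FFCCCCCCCCBBBBBBBBBCCCCCCCCCCCCCCCCCCCCC


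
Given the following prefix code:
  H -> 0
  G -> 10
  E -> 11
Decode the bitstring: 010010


Decoding step by step:
Bits 0 -> H
Bits 10 -> G
Bits 0 -> H
Bits 10 -> G


Decoded message: HGHG


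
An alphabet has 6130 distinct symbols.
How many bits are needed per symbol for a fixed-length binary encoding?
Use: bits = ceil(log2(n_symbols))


log2(6130) = 12.5817
Bracket: 2^12 = 4096 < 6130 <= 2^13 = 8192
So ceil(log2(6130)) = 13

bits = ceil(log2(6130)) = ceil(12.5817) = 13 bits


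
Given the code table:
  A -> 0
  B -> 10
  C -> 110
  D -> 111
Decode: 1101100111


Decoding:
110 -> C
110 -> C
0 -> A
111 -> D


Result: CCAD


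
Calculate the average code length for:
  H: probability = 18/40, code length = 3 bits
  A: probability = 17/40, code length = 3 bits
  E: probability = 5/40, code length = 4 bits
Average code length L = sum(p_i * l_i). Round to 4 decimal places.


Weighted contributions p_i * l_i:
  H: (18/40) * 3 = 54/40
  A: (17/40) * 3 = 51/40
  E: (5/40) * 4 = 20/40
Sum = (54 + 51 + 20)/40 = 125/40

L = 125/40 = 3.1250 bits/symbol


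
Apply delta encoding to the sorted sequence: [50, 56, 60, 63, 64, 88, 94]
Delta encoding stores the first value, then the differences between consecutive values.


First value: 50
Deltas:
  56 - 50 = 6
  60 - 56 = 4
  63 - 60 = 3
  64 - 63 = 1
  88 - 64 = 24
  94 - 88 = 6


Delta encoded: [50, 6, 4, 3, 1, 24, 6]


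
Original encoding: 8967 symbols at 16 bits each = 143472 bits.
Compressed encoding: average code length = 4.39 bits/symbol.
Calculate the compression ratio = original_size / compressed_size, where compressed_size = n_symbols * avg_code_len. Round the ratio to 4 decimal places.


original_size = n_symbols * orig_bits = 8967 * 16 = 143472 bits
compressed_size = n_symbols * avg_code_len = 8967 * 4.39 = 39365.13 bits
ratio = original_size / compressed_size = 143472 / 39365.13 = 3.6446

Compression ratio = 3.6446


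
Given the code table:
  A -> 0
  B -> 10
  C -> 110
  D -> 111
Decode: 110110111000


Decoding:
110 -> C
110 -> C
111 -> D
0 -> A
0 -> A
0 -> A


Result: CCDAAA


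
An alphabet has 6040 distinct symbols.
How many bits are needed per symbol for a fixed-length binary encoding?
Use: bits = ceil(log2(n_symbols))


log2(6040) = 12.5603
Bracket: 2^12 = 4096 < 6040 <= 2^13 = 8192
So ceil(log2(6040)) = 13

bits = ceil(log2(6040)) = ceil(12.5603) = 13 bits


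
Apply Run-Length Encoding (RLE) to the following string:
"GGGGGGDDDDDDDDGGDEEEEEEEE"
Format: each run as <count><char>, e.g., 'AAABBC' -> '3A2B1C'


Scanning runs left to right:
  i=0: run of 'G' x 6 -> '6G'
  i=6: run of 'D' x 8 -> '8D'
  i=14: run of 'G' x 2 -> '2G'
  i=16: run of 'D' x 1 -> '1D'
  i=17: run of 'E' x 8 -> '8E'

RLE = 6G8D2G1D8E


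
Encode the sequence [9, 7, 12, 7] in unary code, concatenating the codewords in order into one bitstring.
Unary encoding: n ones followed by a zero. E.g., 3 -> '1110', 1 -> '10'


Encode each number as n ones followed by a terminating 0:
  9 -> 1111111110 (10 bits)
  7 -> 11111110 (8 bits)
  12 -> 1111111111110 (13 bits)
  7 -> 11111110 (8 bits)
Total length = 10 + 8 + 13 + 8 = 39 bits.

Unary([9, 7, 12, 7]) = 111111111011111110111111111111011111110 (39 bits)


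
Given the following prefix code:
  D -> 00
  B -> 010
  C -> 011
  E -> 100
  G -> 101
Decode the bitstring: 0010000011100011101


Decoding step by step:
Bits 00 -> D
Bits 100 -> E
Bits 00 -> D
Bits 011 -> C
Bits 100 -> E
Bits 011 -> C
Bits 101 -> G


Decoded message: DEDCECG


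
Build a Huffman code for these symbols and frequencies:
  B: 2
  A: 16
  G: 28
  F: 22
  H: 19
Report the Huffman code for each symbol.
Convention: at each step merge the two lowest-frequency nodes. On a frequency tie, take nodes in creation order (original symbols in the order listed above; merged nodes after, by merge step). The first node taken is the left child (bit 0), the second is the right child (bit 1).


Huffman tree construction:
Step 1: Merge B(2) + A(16) = 18
Step 2: Merge (B+A)(18) + H(19) = 37
Step 3: Merge F(22) + G(28) = 50
Step 4: Merge ((B+A)+H)(37) + (F+G)(50) = 87
Read each symbol's code off the tree from the root (left child = 0, right child = 1).

Codes:
  B: 000 (length 3)
  A: 001 (length 3)
  G: 11 (length 2)
  F: 10 (length 2)
  H: 01 (length 2)
Average code length: 192/87 = 2.2069 bits/symbol


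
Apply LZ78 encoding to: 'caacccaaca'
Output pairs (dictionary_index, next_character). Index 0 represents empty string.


LZ78 encoding steps:
Dictionary: {0: ''}
Step 1: w='' (idx 0), next='c' -> output (0, 'c'), add 'c' as idx 1
Step 2: w='' (idx 0), next='a' -> output (0, 'a'), add 'a' as idx 2
Step 3: w='a' (idx 2), next='c' -> output (2, 'c'), add 'ac' as idx 3
Step 4: w='c' (idx 1), next='c' -> output (1, 'c'), add 'cc' as idx 4
Step 5: w='a' (idx 2), next='a' -> output (2, 'a'), add 'aa' as idx 5
Step 6: w='c' (idx 1), next='a' -> output (1, 'a'), add 'ca' as idx 6


Encoded: [(0, 'c'), (0, 'a'), (2, 'c'), (1, 'c'), (2, 'a'), (1, 'a')]


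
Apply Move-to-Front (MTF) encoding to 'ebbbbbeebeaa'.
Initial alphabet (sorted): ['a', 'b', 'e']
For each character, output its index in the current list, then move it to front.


MTF encoding:
'e': index 2 in ['a', 'b', 'e'] -> ['e', 'a', 'b']
'b': index 2 in ['e', 'a', 'b'] -> ['b', 'e', 'a']
'b': index 0 in ['b', 'e', 'a'] -> ['b', 'e', 'a']
'b': index 0 in ['b', 'e', 'a'] -> ['b', 'e', 'a']
'b': index 0 in ['b', 'e', 'a'] -> ['b', 'e', 'a']
'b': index 0 in ['b', 'e', 'a'] -> ['b', 'e', 'a']
'e': index 1 in ['b', 'e', 'a'] -> ['e', 'b', 'a']
'e': index 0 in ['e', 'b', 'a'] -> ['e', 'b', 'a']
'b': index 1 in ['e', 'b', 'a'] -> ['b', 'e', 'a']
'e': index 1 in ['b', 'e', 'a'] -> ['e', 'b', 'a']
'a': index 2 in ['e', 'b', 'a'] -> ['a', 'e', 'b']
'a': index 0 in ['a', 'e', 'b'] -> ['a', 'e', 'b']


Output: [2, 2, 0, 0, 0, 0, 1, 0, 1, 1, 2, 0]


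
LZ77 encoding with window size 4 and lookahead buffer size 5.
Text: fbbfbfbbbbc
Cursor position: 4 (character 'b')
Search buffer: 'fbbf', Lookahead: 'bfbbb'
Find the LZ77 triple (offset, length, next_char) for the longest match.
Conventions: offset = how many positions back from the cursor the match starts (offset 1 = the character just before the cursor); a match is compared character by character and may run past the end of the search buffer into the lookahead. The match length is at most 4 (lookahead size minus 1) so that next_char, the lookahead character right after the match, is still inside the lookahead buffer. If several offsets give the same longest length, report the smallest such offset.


Try each offset into the search buffer:
  offset=1 (pos 3, char 'f'): match length 0
  offset=2 (pos 2, char 'b'): match length 3
  offset=3 (pos 1, char 'b'): match length 1
  offset=4 (pos 0, char 'f'): match length 0
Longest match has length 3 at offset 2.
next_char = character at position 4 + 3 = 7 -> 'b'

Best match: offset=2, length=3 (matching 'bfb' starting at position 2)
LZ77 triple: (2, 3, 'b')


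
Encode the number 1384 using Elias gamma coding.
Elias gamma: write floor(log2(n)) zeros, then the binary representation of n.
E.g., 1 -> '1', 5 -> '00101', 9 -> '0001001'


num_bits = floor(log2(1384)) + 1 = 11
leading_zeros = num_bits - 1 = 10
binary(1384) = 10101101000

Elias gamma(1384) = '0000000000' + '10101101000' = 000000000010101101000 (21 bits)


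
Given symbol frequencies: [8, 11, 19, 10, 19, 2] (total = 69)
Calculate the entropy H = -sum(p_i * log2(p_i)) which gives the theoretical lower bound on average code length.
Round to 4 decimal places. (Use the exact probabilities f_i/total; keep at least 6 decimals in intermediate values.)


Per-symbol terms -p_i * log2(p_i) with p_i = f_i/69:
  p = 8/69 = 0.115942: log2(p) = -3.108524, -p*log2(p) = 0.360409
  p = 11/69 = 0.159420: log2(p) = -2.649093, -p*log2(p) = 0.422319
  p = 19/69 = 0.275362: log2(p) = -1.860597, -p*log2(p) = 0.512338
  p = 10/69 = 0.144928: log2(p) = -2.786596, -p*log2(p) = 0.403855
  p = 19/69 = 0.275362: log2(p) = -1.860597, -p*log2(p) = 0.512338
  p = 2/69 = 0.028986: log2(p) = -5.108524, -p*log2(p) = 0.148073
H = 0.360409 + 0.422319 + 0.512338 + 0.403855 + 0.512338 + 0.148073 = 2.359332

H = 2.3593 bits/symbol


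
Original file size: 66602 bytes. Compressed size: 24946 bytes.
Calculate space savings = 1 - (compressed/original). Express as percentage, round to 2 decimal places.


ratio = compressed/original = 24946/66602 = 0.374553
savings = 1 - ratio = 1 - 0.374553 = 0.625447
as a percentage: 0.625447 * 100 = 62.54%

Space savings = 1 - 24946/66602 = 62.54%


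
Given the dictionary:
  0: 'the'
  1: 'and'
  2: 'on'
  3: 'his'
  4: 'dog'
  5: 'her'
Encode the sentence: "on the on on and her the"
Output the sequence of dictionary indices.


Look up each word in the dictionary:
  'on' -> 2
  'the' -> 0
  'on' -> 2
  'on' -> 2
  'and' -> 1
  'her' -> 5
  'the' -> 0

Encoded: [2, 0, 2, 2, 1, 5, 0]


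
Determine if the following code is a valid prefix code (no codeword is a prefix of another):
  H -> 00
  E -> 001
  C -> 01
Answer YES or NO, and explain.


Checking each pair (does one codeword prefix another?):
  H='00' vs E='001': prefix -- VIOLATION

NO -- this is NOT a valid prefix code. H (00) is a prefix of E (001).


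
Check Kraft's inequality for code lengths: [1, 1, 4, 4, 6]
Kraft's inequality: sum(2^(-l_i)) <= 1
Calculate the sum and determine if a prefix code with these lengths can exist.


Sum = 2^(-1) + 2^(-1) + 2^(-4) + 2^(-4) + 2^(-6)
    = 0.5 + 0.5 + 0.0625 + 0.0625 + 0.015625
    = 73/64 = 1.140625
Since 1.140625 > 1, Kraft's inequality is NOT satisfied.
A prefix code with these lengths CANNOT exist.

Kraft sum = 1.140625. Not satisfied.


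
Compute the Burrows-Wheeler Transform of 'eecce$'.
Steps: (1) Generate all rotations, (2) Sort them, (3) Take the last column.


Rotations (sorted):
  0: $eecce -> last char: e
  1: cce$ee -> last char: e
  2: ce$eec -> last char: c
  3: e$eecc -> last char: c
  4: ecce$e -> last char: e
  5: eecce$ -> last char: $


BWT = eecce$


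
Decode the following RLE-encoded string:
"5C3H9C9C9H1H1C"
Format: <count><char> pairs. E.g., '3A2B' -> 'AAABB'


Expanding each <count><char> pair:
  5C -> 'CCCCC'
  3H -> 'HHH'
  9C -> 'CCCCCCCCC'
  9C -> 'CCCCCCCCC'
  9H -> 'HHHHHHHHH'
  1H -> 'H'
  1C -> 'C'

Decoded = CCCCCHHHCCCCCCCCCCCCCCCCCCHHHHHHHHHHC


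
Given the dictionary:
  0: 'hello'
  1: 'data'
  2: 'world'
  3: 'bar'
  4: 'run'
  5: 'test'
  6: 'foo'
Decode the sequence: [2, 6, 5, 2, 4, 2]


Look up each index in the dictionary:
  2 -> 'world'
  6 -> 'foo'
  5 -> 'test'
  2 -> 'world'
  4 -> 'run'
  2 -> 'world'

Decoded: "world foo test world run world"


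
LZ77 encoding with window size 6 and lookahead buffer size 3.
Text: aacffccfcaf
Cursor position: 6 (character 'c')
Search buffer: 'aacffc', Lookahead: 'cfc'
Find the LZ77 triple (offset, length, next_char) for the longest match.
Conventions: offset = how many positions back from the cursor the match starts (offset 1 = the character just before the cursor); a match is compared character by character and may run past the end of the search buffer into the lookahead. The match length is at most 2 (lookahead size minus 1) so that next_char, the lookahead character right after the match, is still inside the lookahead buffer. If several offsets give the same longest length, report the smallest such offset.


Try each offset into the search buffer:
  offset=1 (pos 5, char 'c'): match length 1
  offset=2 (pos 4, char 'f'): match length 0
  offset=3 (pos 3, char 'f'): match length 0
  offset=4 (pos 2, char 'c'): match length 2
  offset=5 (pos 1, char 'a'): match length 0
  offset=6 (pos 0, char 'a'): match length 0
Longest match has length 2 at offset 4.
next_char = character at position 6 + 2 = 8 -> 'c'

Best match: offset=4, length=2 (matching 'cf' starting at position 2)
LZ77 triple: (4, 2, 'c')


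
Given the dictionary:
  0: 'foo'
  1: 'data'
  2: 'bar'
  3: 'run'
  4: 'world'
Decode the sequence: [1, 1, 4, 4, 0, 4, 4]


Look up each index in the dictionary:
  1 -> 'data'
  1 -> 'data'
  4 -> 'world'
  4 -> 'world'
  0 -> 'foo'
  4 -> 'world'
  4 -> 'world'

Decoded: "data data world world foo world world"


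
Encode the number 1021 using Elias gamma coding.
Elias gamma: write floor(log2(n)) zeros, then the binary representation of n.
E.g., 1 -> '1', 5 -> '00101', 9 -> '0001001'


num_bits = floor(log2(1021)) + 1 = 10
leading_zeros = num_bits - 1 = 9
binary(1021) = 1111111101

Elias gamma(1021) = '000000000' + '1111111101' = 0000000001111111101 (19 bits)


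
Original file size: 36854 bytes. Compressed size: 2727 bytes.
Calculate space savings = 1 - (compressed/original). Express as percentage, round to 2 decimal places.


ratio = compressed/original = 2727/36854 = 0.073995
savings = 1 - ratio = 1 - 0.073995 = 0.926005
as a percentage: 0.926005 * 100 = 92.6%

Space savings = 1 - 2727/36854 = 92.6%


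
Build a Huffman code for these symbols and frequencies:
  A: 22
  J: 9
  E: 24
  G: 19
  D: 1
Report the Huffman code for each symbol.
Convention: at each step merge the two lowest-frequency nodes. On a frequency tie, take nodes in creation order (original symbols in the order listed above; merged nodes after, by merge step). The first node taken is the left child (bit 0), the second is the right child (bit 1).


Huffman tree construction:
Step 1: Merge D(1) + J(9) = 10
Step 2: Merge (D+J)(10) + G(19) = 29
Step 3: Merge A(22) + E(24) = 46
Step 4: Merge ((D+J)+G)(29) + (A+E)(46) = 75
Read each symbol's code off the tree from the root (left child = 0, right child = 1).

Codes:
  A: 10 (length 2)
  J: 001 (length 3)
  E: 11 (length 2)
  G: 01 (length 2)
  D: 000 (length 3)
Average code length: 160/75 = 2.1333 bits/symbol


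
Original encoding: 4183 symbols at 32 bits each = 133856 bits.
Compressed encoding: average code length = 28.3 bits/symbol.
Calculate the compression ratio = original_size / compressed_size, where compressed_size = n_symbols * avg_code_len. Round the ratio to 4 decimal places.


original_size = n_symbols * orig_bits = 4183 * 32 = 133856 bits
compressed_size = n_symbols * avg_code_len = 4183 * 28.3 = 118378.9 bits
ratio = original_size / compressed_size = 133856 / 118378.9 = 1.1307

Compression ratio = 1.1307


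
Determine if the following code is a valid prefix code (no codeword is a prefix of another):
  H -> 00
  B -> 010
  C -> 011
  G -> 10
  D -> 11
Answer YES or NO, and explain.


Checking each pair (does one codeword prefix another?):
  H='00' vs B='010': no prefix
  H='00' vs C='011': no prefix
  H='00' vs G='10': no prefix
  H='00' vs D='11': no prefix
  B='010' vs H='00': no prefix
  B='010' vs C='011': no prefix
  B='010' vs G='10': no prefix
  B='010' vs D='11': no prefix
  C='011' vs H='00': no prefix
  C='011' vs B='010': no prefix
  C='011' vs G='10': no prefix
  C='011' vs D='11': no prefix
  G='10' vs H='00': no prefix
  G='10' vs B='010': no prefix
  G='10' vs C='011': no prefix
  G='10' vs D='11': no prefix
  D='11' vs H='00': no prefix
  D='11' vs B='010': no prefix
  D='11' vs C='011': no prefix
  D='11' vs G='10': no prefix
No violation found over all pairs.

YES -- this is a valid prefix code. No codeword is a prefix of any other codeword.


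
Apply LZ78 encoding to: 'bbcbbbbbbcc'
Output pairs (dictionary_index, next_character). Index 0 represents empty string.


LZ78 encoding steps:
Dictionary: {0: ''}
Step 1: w='' (idx 0), next='b' -> output (0, 'b'), add 'b' as idx 1
Step 2: w='b' (idx 1), next='c' -> output (1, 'c'), add 'bc' as idx 2
Step 3: w='b' (idx 1), next='b' -> output (1, 'b'), add 'bb' as idx 3
Step 4: w='bb' (idx 3), next='b' -> output (3, 'b'), add 'bbb' as idx 4
Step 5: w='bc' (idx 2), next='c' -> output (2, 'c'), add 'bcc' as idx 5


Encoded: [(0, 'b'), (1, 'c'), (1, 'b'), (3, 'b'), (2, 'c')]


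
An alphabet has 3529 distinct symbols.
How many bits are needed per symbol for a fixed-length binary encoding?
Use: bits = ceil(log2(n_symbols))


log2(3529) = 11.785
Bracket: 2^11 = 2048 < 3529 <= 2^12 = 4096
So ceil(log2(3529)) = 12

bits = ceil(log2(3529)) = ceil(11.785) = 12 bits


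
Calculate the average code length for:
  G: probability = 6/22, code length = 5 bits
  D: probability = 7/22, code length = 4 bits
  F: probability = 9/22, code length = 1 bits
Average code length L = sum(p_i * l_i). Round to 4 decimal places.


Weighted contributions p_i * l_i:
  G: (6/22) * 5 = 30/22
  D: (7/22) * 4 = 28/22
  F: (9/22) * 1 = 9/22
Sum = (30 + 28 + 9)/22 = 67/22

L = 67/22 = 3.0455 bits/symbol


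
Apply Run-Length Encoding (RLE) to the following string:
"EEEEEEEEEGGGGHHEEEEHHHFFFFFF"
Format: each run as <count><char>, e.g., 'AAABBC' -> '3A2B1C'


Scanning runs left to right:
  i=0: run of 'E' x 9 -> '9E'
  i=9: run of 'G' x 4 -> '4G'
  i=13: run of 'H' x 2 -> '2H'
  i=15: run of 'E' x 4 -> '4E'
  i=19: run of 'H' x 3 -> '3H'
  i=22: run of 'F' x 6 -> '6F'

RLE = 9E4G2H4E3H6F


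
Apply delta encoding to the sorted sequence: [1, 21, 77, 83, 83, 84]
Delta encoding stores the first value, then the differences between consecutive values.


First value: 1
Deltas:
  21 - 1 = 20
  77 - 21 = 56
  83 - 77 = 6
  83 - 83 = 0
  84 - 83 = 1


Delta encoded: [1, 20, 56, 6, 0, 1]


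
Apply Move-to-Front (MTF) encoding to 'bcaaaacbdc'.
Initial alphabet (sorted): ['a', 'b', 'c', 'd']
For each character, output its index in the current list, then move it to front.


MTF encoding:
'b': index 1 in ['a', 'b', 'c', 'd'] -> ['b', 'a', 'c', 'd']
'c': index 2 in ['b', 'a', 'c', 'd'] -> ['c', 'b', 'a', 'd']
'a': index 2 in ['c', 'b', 'a', 'd'] -> ['a', 'c', 'b', 'd']
'a': index 0 in ['a', 'c', 'b', 'd'] -> ['a', 'c', 'b', 'd']
'a': index 0 in ['a', 'c', 'b', 'd'] -> ['a', 'c', 'b', 'd']
'a': index 0 in ['a', 'c', 'b', 'd'] -> ['a', 'c', 'b', 'd']
'c': index 1 in ['a', 'c', 'b', 'd'] -> ['c', 'a', 'b', 'd']
'b': index 2 in ['c', 'a', 'b', 'd'] -> ['b', 'c', 'a', 'd']
'd': index 3 in ['b', 'c', 'a', 'd'] -> ['d', 'b', 'c', 'a']
'c': index 2 in ['d', 'b', 'c', 'a'] -> ['c', 'd', 'b', 'a']


Output: [1, 2, 2, 0, 0, 0, 1, 2, 3, 2]


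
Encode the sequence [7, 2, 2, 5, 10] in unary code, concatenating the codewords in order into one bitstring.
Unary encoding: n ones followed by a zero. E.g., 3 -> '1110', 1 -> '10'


Encode each number as n ones followed by a terminating 0:
  7 -> 11111110 (8 bits)
  2 -> 110 (3 bits)
  2 -> 110 (3 bits)
  5 -> 111110 (6 bits)
  10 -> 11111111110 (11 bits)
Total length = 8 + 3 + 3 + 6 + 11 = 31 bits.

Unary([7, 2, 2, 5, 10]) = 1111111011011011111011111111110 (31 bits)


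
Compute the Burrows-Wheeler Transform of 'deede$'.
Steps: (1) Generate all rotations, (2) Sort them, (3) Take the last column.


Rotations (sorted):
  0: $deede -> last char: e
  1: de$dee -> last char: e
  2: deede$ -> last char: $
  3: e$deed -> last char: d
  4: ede$de -> last char: e
  5: eede$d -> last char: d


BWT = ee$ded


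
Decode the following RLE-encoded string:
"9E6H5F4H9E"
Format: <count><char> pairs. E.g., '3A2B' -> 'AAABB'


Expanding each <count><char> pair:
  9E -> 'EEEEEEEEE'
  6H -> 'HHHHHH'
  5F -> 'FFFFF'
  4H -> 'HHHH'
  9E -> 'EEEEEEEEE'

Decoded = EEEEEEEEEHHHHHHFFFFFHHHHEEEEEEEEE


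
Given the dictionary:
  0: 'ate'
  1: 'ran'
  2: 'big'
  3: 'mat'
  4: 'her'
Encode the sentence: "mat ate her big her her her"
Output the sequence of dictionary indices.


Look up each word in the dictionary:
  'mat' -> 3
  'ate' -> 0
  'her' -> 4
  'big' -> 2
  'her' -> 4
  'her' -> 4
  'her' -> 4

Encoded: [3, 0, 4, 2, 4, 4, 4]


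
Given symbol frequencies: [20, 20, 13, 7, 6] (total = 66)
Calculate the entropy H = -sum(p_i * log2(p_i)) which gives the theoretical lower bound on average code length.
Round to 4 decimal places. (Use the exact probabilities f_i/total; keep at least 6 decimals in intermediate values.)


Per-symbol terms -p_i * log2(p_i) with p_i = f_i/66:
  p = 20/66 = 0.303030: log2(p) = -1.722466, -p*log2(p) = 0.521959
  p = 20/66 = 0.303030: log2(p) = -1.722466, -p*log2(p) = 0.521959
  p = 13/66 = 0.196970: log2(p) = -2.343954, -p*log2(p) = 0.461688
  p = 7/66 = 0.106061: log2(p) = -3.237039, -p*log2(p) = 0.343322
  p = 6/66 = 0.090909: log2(p) = -3.459432, -p*log2(p) = 0.314494
H = 0.521959 + 0.521959 + 0.461688 + 0.343322 + 0.314494 = 2.163422

H = 2.1634 bits/symbol


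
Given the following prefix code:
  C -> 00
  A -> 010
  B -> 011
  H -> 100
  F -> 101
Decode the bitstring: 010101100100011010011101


Decoding step by step:
Bits 010 -> A
Bits 101 -> F
Bits 100 -> H
Bits 100 -> H
Bits 011 -> B
Bits 010 -> A
Bits 011 -> B
Bits 101 -> F


Decoded message: AFHHBABF


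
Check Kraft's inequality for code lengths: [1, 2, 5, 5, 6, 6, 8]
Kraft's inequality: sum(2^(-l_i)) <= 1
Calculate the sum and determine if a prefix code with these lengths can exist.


Sum = 2^(-1) + 2^(-2) + 2^(-5) + 2^(-5) + 2^(-6) + 2^(-6) + 2^(-8)
    = 0.5 + 0.25 + 0.03125 + 0.03125 + 0.015625 + 0.015625 + 0.00390625
    = 217/256 = 0.84765625
Since 0.84765625 <= 1, Kraft's inequality IS satisfied.
A prefix code with these lengths CAN exist.

Kraft sum = 0.84765625. Satisfied.


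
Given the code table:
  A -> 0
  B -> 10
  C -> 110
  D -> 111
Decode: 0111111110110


Decoding:
0 -> A
111 -> D
111 -> D
110 -> C
110 -> C


Result: ADDCC


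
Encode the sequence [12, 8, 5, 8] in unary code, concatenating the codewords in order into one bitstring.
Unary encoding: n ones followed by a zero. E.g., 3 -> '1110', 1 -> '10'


Encode each number as n ones followed by a terminating 0:
  12 -> 1111111111110 (13 bits)
  8 -> 111111110 (9 bits)
  5 -> 111110 (6 bits)
  8 -> 111111110 (9 bits)
Total length = 13 + 9 + 6 + 9 = 37 bits.

Unary([12, 8, 5, 8]) = 1111111111110111111110111110111111110 (37 bits)


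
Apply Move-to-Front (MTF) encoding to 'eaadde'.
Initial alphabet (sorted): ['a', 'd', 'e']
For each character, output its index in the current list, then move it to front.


MTF encoding:
'e': index 2 in ['a', 'd', 'e'] -> ['e', 'a', 'd']
'a': index 1 in ['e', 'a', 'd'] -> ['a', 'e', 'd']
'a': index 0 in ['a', 'e', 'd'] -> ['a', 'e', 'd']
'd': index 2 in ['a', 'e', 'd'] -> ['d', 'a', 'e']
'd': index 0 in ['d', 'a', 'e'] -> ['d', 'a', 'e']
'e': index 2 in ['d', 'a', 'e'] -> ['e', 'd', 'a']


Output: [2, 1, 0, 2, 0, 2]


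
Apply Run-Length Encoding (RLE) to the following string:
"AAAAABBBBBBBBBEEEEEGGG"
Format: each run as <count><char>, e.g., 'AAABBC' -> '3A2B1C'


Scanning runs left to right:
  i=0: run of 'A' x 5 -> '5A'
  i=5: run of 'B' x 9 -> '9B'
  i=14: run of 'E' x 5 -> '5E'
  i=19: run of 'G' x 3 -> '3G'

RLE = 5A9B5E3G


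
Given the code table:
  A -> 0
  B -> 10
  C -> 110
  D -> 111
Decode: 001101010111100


Decoding:
0 -> A
0 -> A
110 -> C
10 -> B
10 -> B
111 -> D
10 -> B
0 -> A


Result: AACBBDBA


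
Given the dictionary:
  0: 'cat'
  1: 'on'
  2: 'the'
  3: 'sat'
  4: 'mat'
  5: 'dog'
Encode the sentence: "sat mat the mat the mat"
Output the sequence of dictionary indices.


Look up each word in the dictionary:
  'sat' -> 3
  'mat' -> 4
  'the' -> 2
  'mat' -> 4
  'the' -> 2
  'mat' -> 4

Encoded: [3, 4, 2, 4, 2, 4]


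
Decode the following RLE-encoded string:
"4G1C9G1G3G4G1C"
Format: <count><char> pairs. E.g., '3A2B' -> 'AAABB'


Expanding each <count><char> pair:
  4G -> 'GGGG'
  1C -> 'C'
  9G -> 'GGGGGGGGG'
  1G -> 'G'
  3G -> 'GGG'
  4G -> 'GGGG'
  1C -> 'C'

Decoded = GGGGCGGGGGGGGGGGGGGGGGC


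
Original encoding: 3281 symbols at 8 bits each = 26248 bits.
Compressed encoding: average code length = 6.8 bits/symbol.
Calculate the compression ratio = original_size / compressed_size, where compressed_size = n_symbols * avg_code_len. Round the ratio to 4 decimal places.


original_size = n_symbols * orig_bits = 3281 * 8 = 26248 bits
compressed_size = n_symbols * avg_code_len = 3281 * 6.8 = 22310.8 bits
ratio = original_size / compressed_size = 26248 / 22310.8 = 1.1765

Compression ratio = 1.1765


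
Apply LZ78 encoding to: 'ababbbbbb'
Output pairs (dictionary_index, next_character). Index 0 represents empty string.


LZ78 encoding steps:
Dictionary: {0: ''}
Step 1: w='' (idx 0), next='a' -> output (0, 'a'), add 'a' as idx 1
Step 2: w='' (idx 0), next='b' -> output (0, 'b'), add 'b' as idx 2
Step 3: w='a' (idx 1), next='b' -> output (1, 'b'), add 'ab' as idx 3
Step 4: w='b' (idx 2), next='b' -> output (2, 'b'), add 'bb' as idx 4
Step 5: w='bb' (idx 4), next='b' -> output (4, 'b'), add 'bbb' as idx 5


Encoded: [(0, 'a'), (0, 'b'), (1, 'b'), (2, 'b'), (4, 'b')]


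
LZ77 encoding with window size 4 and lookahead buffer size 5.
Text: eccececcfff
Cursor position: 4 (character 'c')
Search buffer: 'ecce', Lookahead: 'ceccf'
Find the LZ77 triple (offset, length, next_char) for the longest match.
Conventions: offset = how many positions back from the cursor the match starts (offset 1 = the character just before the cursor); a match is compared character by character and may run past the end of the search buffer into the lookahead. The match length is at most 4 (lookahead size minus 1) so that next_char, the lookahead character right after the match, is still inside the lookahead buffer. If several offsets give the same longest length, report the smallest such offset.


Try each offset into the search buffer:
  offset=1 (pos 3, char 'e'): match length 0
  offset=2 (pos 2, char 'c'): match length 3
  offset=3 (pos 1, char 'c'): match length 1
  offset=4 (pos 0, char 'e'): match length 0
Longest match has length 3 at offset 2.
next_char = character at position 4 + 3 = 7 -> 'c'

Best match: offset=2, length=3 (matching 'cec' starting at position 2)
LZ77 triple: (2, 3, 'c')


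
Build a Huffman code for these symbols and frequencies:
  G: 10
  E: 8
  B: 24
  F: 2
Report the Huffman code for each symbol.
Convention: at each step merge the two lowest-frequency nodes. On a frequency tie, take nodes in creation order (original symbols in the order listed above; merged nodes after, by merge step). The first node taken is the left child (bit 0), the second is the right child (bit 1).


Huffman tree construction:
Step 1: Merge F(2) + E(8) = 10
Step 2: Merge G(10) + (F+E)(10) = 20
Step 3: Merge (G+(F+E))(20) + B(24) = 44
Read each symbol's code off the tree from the root (left child = 0, right child = 1).

Codes:
  G: 00 (length 2)
  E: 011 (length 3)
  B: 1 (length 1)
  F: 010 (length 3)
Average code length: 74/44 = 1.6818 bits/symbol


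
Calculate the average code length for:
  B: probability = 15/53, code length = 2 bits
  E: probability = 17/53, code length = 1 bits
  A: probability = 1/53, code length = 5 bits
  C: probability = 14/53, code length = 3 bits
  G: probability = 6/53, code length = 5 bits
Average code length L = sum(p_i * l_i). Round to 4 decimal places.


Weighted contributions p_i * l_i:
  B: (15/53) * 2 = 30/53
  E: (17/53) * 1 = 17/53
  A: (1/53) * 5 = 5/53
  C: (14/53) * 3 = 42/53
  G: (6/53) * 5 = 30/53
Sum = (30 + 17 + 5 + 42 + 30)/53 = 124/53

L = 124/53 = 2.3396 bits/symbol


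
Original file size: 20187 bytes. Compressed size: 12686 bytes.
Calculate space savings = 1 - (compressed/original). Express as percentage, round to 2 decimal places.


ratio = compressed/original = 12686/20187 = 0.628424
savings = 1 - ratio = 1 - 0.628424 = 0.371576
as a percentage: 0.371576 * 100 = 37.16%

Space savings = 1 - 12686/20187 = 37.16%


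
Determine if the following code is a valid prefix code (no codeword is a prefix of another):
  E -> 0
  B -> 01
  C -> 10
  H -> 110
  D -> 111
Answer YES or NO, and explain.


Checking each pair (does one codeword prefix another?):
  E='0' vs B='01': prefix -- VIOLATION

NO -- this is NOT a valid prefix code. E (0) is a prefix of B (01).


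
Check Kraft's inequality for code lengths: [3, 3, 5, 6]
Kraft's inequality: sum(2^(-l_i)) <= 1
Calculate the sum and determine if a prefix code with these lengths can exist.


Sum = 2^(-3) + 2^(-3) + 2^(-5) + 2^(-6)
    = 0.125 + 0.125 + 0.03125 + 0.015625
    = 19/64 = 0.296875
Since 0.296875 <= 1, Kraft's inequality IS satisfied.
A prefix code with these lengths CAN exist.

Kraft sum = 0.296875. Satisfied.


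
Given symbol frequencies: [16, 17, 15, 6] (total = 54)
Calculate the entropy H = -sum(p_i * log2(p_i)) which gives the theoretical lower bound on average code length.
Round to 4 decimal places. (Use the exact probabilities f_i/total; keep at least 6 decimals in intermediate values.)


Per-symbol terms -p_i * log2(p_i) with p_i = f_i/54:
  p = 16/54 = 0.296296: log2(p) = -1.754888, -p*log2(p) = 0.519967
  p = 17/54 = 0.314815: log2(p) = -1.667425, -p*log2(p) = 0.524930
  p = 15/54 = 0.277778: log2(p) = -1.847997, -p*log2(p) = 0.513332
  p = 6/54 = 0.111111: log2(p) = -3.169925, -p*log2(p) = 0.352214
H = 0.519967 + 0.524930 + 0.513332 + 0.352214 = 1.910443

H = 1.9104 bits/symbol


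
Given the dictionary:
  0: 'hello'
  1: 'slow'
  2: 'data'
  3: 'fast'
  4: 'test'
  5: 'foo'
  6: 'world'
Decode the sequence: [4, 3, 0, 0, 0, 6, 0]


Look up each index in the dictionary:
  4 -> 'test'
  3 -> 'fast'
  0 -> 'hello'
  0 -> 'hello'
  0 -> 'hello'
  6 -> 'world'
  0 -> 'hello'

Decoded: "test fast hello hello hello world hello"


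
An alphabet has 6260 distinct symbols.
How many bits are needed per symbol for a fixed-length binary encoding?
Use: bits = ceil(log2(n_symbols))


log2(6260) = 12.6119
Bracket: 2^12 = 4096 < 6260 <= 2^13 = 8192
So ceil(log2(6260)) = 13

bits = ceil(log2(6260)) = ceil(12.6119) = 13 bits


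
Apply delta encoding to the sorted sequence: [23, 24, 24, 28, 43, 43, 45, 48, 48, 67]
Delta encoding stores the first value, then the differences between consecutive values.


First value: 23
Deltas:
  24 - 23 = 1
  24 - 24 = 0
  28 - 24 = 4
  43 - 28 = 15
  43 - 43 = 0
  45 - 43 = 2
  48 - 45 = 3
  48 - 48 = 0
  67 - 48 = 19


Delta encoded: [23, 1, 0, 4, 15, 0, 2, 3, 0, 19]


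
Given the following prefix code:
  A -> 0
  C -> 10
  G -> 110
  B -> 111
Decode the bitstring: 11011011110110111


Decoding step by step:
Bits 110 -> G
Bits 110 -> G
Bits 111 -> B
Bits 10 -> C
Bits 110 -> G
Bits 111 -> B


Decoded message: GGBCGB


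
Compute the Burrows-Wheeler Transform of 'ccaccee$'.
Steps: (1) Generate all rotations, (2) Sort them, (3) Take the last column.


Rotations (sorted):
  0: $ccaccee -> last char: e
  1: accee$cc -> last char: c
  2: caccee$c -> last char: c
  3: ccaccee$ -> last char: $
  4: ccee$cca -> last char: a
  5: cee$ccac -> last char: c
  6: e$ccacce -> last char: e
  7: ee$ccacc -> last char: c


BWT = ecc$acec


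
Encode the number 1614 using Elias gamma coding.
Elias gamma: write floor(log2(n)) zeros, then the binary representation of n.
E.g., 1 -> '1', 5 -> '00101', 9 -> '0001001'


num_bits = floor(log2(1614)) + 1 = 11
leading_zeros = num_bits - 1 = 10
binary(1614) = 11001001110

Elias gamma(1614) = '0000000000' + '11001001110' = 000000000011001001110 (21 bits)


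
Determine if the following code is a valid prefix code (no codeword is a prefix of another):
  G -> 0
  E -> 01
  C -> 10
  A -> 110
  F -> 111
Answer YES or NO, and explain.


Checking each pair (does one codeword prefix another?):
  G='0' vs E='01': prefix -- VIOLATION

NO -- this is NOT a valid prefix code. G (0) is a prefix of E (01).


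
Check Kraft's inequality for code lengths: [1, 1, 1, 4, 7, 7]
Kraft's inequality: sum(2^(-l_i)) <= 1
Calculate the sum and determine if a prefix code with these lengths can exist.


Sum = 2^(-1) + 2^(-1) + 2^(-1) + 2^(-4) + 2^(-7) + 2^(-7)
    = 0.5 + 0.5 + 0.5 + 0.0625 + 0.0078125 + 0.0078125
    = 202/128 = 1.578125
Since 1.578125 > 1, Kraft's inequality is NOT satisfied.
A prefix code with these lengths CANNOT exist.

Kraft sum = 1.578125. Not satisfied.


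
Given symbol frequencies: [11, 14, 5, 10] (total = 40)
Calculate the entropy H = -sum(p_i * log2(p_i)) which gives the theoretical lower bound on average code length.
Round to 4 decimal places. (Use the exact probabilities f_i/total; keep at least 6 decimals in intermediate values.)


Per-symbol terms -p_i * log2(p_i) with p_i = f_i/40:
  p = 11/40 = 0.275000: log2(p) = -1.862496, -p*log2(p) = 0.512187
  p = 14/40 = 0.350000: log2(p) = -1.514573, -p*log2(p) = 0.530101
  p = 5/40 = 0.125000: log2(p) = -3.000000, -p*log2(p) = 0.375000
  p = 10/40 = 0.250000: log2(p) = -2.000000, -p*log2(p) = 0.500000
H = 0.512187 + 0.530101 + 0.375000 + 0.500000 = 1.917288

H = 1.9173 bits/symbol


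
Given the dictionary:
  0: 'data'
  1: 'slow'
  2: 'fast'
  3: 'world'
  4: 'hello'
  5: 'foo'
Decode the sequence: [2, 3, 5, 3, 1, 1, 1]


Look up each index in the dictionary:
  2 -> 'fast'
  3 -> 'world'
  5 -> 'foo'
  3 -> 'world'
  1 -> 'slow'
  1 -> 'slow'
  1 -> 'slow'

Decoded: "fast world foo world slow slow slow"


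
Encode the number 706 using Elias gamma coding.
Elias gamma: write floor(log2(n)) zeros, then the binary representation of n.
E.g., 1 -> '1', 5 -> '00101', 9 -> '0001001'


num_bits = floor(log2(706)) + 1 = 10
leading_zeros = num_bits - 1 = 9
binary(706) = 1011000010

Elias gamma(706) = '000000000' + '1011000010' = 0000000001011000010 (19 bits)


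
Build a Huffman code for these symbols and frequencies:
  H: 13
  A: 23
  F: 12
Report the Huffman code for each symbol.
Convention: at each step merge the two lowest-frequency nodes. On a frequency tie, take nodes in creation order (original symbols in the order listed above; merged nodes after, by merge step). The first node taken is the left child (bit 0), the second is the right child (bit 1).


Huffman tree construction:
Step 1: Merge F(12) + H(13) = 25
Step 2: Merge A(23) + (F+H)(25) = 48
Read each symbol's code off the tree from the root (left child = 0, right child = 1).

Codes:
  H: 11 (length 2)
  A: 0 (length 1)
  F: 10 (length 2)
Average code length: 73/48 = 1.5208 bits/symbol


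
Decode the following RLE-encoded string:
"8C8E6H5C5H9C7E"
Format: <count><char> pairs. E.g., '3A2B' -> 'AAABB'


Expanding each <count><char> pair:
  8C -> 'CCCCCCCC'
  8E -> 'EEEEEEEE'
  6H -> 'HHHHHH'
  5C -> 'CCCCC'
  5H -> 'HHHHH'
  9C -> 'CCCCCCCCC'
  7E -> 'EEEEEEE'

Decoded = CCCCCCCCEEEEEEEEHHHHHHCCCCCHHHHHCCCCCCCCCEEEEEEE


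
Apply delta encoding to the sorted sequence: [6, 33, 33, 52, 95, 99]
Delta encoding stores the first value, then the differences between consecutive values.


First value: 6
Deltas:
  33 - 6 = 27
  33 - 33 = 0
  52 - 33 = 19
  95 - 52 = 43
  99 - 95 = 4


Delta encoded: [6, 27, 0, 19, 43, 4]


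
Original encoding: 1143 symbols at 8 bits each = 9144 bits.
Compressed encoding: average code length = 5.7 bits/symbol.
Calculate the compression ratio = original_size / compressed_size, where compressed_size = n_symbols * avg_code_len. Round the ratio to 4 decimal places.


original_size = n_symbols * orig_bits = 1143 * 8 = 9144 bits
compressed_size = n_symbols * avg_code_len = 1143 * 5.7 = 6515.1 bits
ratio = original_size / compressed_size = 9144 / 6515.1 = 1.4035

Compression ratio = 1.4035


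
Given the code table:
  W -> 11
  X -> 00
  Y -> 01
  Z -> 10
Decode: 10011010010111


Decoding:
10 -> Z
01 -> Y
10 -> Z
10 -> Z
01 -> Y
01 -> Y
11 -> W


Result: ZYZZYYW


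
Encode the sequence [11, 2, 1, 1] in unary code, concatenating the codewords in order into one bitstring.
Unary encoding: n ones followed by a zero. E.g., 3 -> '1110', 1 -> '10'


Encode each number as n ones followed by a terminating 0:
  11 -> 111111111110 (12 bits)
  2 -> 110 (3 bits)
  1 -> 10 (2 bits)
  1 -> 10 (2 bits)
Total length = 12 + 3 + 2 + 2 = 19 bits.

Unary([11, 2, 1, 1]) = 1111111111101101010 (19 bits)


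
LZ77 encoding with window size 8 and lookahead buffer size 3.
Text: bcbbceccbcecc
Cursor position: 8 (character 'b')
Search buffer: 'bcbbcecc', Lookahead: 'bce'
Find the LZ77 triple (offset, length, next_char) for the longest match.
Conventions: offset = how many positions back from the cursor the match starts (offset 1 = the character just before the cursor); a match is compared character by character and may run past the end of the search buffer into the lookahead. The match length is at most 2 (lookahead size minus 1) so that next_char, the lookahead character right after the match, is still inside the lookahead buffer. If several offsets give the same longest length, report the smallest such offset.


Try each offset into the search buffer:
  offset=1 (pos 7, char 'c'): match length 0
  offset=2 (pos 6, char 'c'): match length 0
  offset=3 (pos 5, char 'e'): match length 0
  offset=4 (pos 4, char 'c'): match length 0
  offset=5 (pos 3, char 'b'): match length 2
  offset=6 (pos 2, char 'b'): match length 1
  offset=7 (pos 1, char 'c'): match length 0
  offset=8 (pos 0, char 'b'): match length 2
Longest match has length 2, found at offsets 5, 8; take the smallest, offset 5.
next_char = character at position 8 + 2 = 10 -> 'e'

Best match: offset=5, length=2 (matching 'bc' starting at position 3)
LZ77 triple: (5, 2, 'e')
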